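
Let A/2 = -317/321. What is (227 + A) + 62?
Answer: 92135/321 ≈ 287.02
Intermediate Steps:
A = -634/321 (A = 2*(-317/321) = -634/321 ≈ -1.9751)
(227 + A) + 62 = (227 - 634/321) + 62 = 72233/321 + 62 = 92135/321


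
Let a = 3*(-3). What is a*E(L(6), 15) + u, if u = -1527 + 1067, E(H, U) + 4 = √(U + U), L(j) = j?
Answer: -424 - 9*√30 ≈ -473.29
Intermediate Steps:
E(H, U) = -4 + √2*√U (E(H, U) = -4 + √(U + U) = -4 + √(2*U) = -4 + √2*√U)
a = -9
u = -460
a*E(L(6), 15) + u = -9*(-4 + √2*√15) - 460 = -9*(-4 + √30) - 460 = (36 - 9*√30) - 460 = -424 - 9*√30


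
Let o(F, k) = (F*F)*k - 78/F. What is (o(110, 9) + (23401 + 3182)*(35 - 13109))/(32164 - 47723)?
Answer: 19109048349/855745 ≈ 22330.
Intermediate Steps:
o(F, k) = -78/F + k*F² (o(F, k) = F²*k - 78/F = k*F² - 78/F = -78/F + k*F²)
(o(110, 9) + (23401 + 3182)*(35 - 13109))/(32164 - 47723) = ((-78 + 9*110³)/110 + (23401 + 3182)*(35 - 13109))/(32164 - 47723) = ((-78 + 9*1331000)/110 + 26583*(-13074))/(-15559) = ((-78 + 11979000)/110 - 347546142)*(-1/15559) = ((1/110)*11978922 - 347546142)*(-1/15559) = (5989461/55 - 347546142)*(-1/15559) = -19109048349/55*(-1/15559) = 19109048349/855745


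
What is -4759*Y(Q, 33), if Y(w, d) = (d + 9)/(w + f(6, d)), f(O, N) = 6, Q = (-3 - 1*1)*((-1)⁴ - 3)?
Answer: -14277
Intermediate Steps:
Q = 8 (Q = (-3 - 1)*(1 - 3) = -4*(-2) = 8)
Y(w, d) = (9 + d)/(6 + w) (Y(w, d) = (d + 9)/(w + 6) = (9 + d)/(6 + w))
-4759*Y(Q, 33) = -4759*(9 + 33)/(6 + 8) = -4759*42/14 = -4759*3 = -14277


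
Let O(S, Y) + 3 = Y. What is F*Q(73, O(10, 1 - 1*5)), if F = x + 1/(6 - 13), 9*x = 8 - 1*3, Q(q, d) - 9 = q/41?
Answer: 11492/2583 ≈ 4.4491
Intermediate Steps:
O(S, Y) = -3 + Y
Q(q, d) = 9 + q/41
x = 5/9 (x = (8 - 1*3)/9 = (8 - 3)/9 = (1/9)*5 = 5/9 ≈ 0.55556)
F = 26/63 (F = 5/9 + 1/(6 - 13) = 5/9 + 1/(-7) = 5/9 - 1/7 = 26/63 ≈ 0.41270)
F*Q(73, O(10, 1 - 1*5)) = 26*(9 + (1/41)*73)/63 = 26*(9 + 73/41)/63 = (26/63)*(442/41) = 11492/2583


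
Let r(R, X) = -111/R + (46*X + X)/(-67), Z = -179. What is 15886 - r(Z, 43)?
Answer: 190875120/11993 ≈ 15916.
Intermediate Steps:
r(R, X) = -111/R - 47*X/67 (r(R, X) = -111/R + (47*X)*(-1/67) = -111/R - 47*X/67)
15886 - r(Z, 43) = 15886 - (-111/(-179) - 47/67*43) = 15886 - (-111*(-1/179) - 2021/67) = 15886 - (111/179 - 2021/67) = 15886 - 1*(-354322/11993) = 15886 + 354322/11993 = 190875120/11993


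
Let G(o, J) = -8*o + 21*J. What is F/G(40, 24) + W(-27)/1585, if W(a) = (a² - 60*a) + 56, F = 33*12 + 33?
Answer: 224497/58328 ≈ 3.8489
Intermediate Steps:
F = 429 (F = 396 + 33 = 429)
W(a) = 56 + a² - 60*a
F/G(40, 24) + W(-27)/1585 = 429/(-8*40 + 21*24) + (56 + (-27)² - 60*(-27))/1585 = 429/(-320 + 504) + (56 + 729 + 1620)*(1/1585) = 429/184 + 2405*(1/1585) = 429*(1/184) + 481/317 = 429/184 + 481/317 = 224497/58328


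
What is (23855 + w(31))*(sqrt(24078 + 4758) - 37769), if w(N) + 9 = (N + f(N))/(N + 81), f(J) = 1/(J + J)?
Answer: -6254113831643/6944 + 1490296923*sqrt(89)/3472 ≈ -8.9660e+8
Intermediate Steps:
f(J) = 1/(2*J)
w(N) = -9 + (N + 1/(2*N))/(81 + N) (w(N) = -9 + (N + 1/(2*N))/(N + 81) = -9 + (N + 1/(2*N))/(81 + N))
(23855 + w(31))*(sqrt(24078 + 4758) - 37769) = (23855 + (1/2 - 1*31*(729 + 8*31))/(31*(81 + 31)))*(sqrt(24078 + 4758) - 37769) = (23855 + (1/31)*(1/2 - 1*31*(729 + 248))/112)*(sqrt(28836) - 37769) = (23855 + (1/31)*(1/112)*(1/2 - 1*31*977))*(18*sqrt(89) - 37769) = (23855 + (1/31)*(1/112)*(1/2 - 30287))*(-37769 + 18*sqrt(89)) = (23855 + (1/31)*(1/112)*(-60573/2))*(-37769 + 18*sqrt(89)) = (23855 - 60573/6944)*(-37769 + 18*sqrt(89)) = 165588547*(-37769 + 18*sqrt(89))/6944 = -6254113831643/6944 + 1490296923*sqrt(89)/3472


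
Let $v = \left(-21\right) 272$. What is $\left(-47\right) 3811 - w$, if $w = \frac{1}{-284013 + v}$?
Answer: $- \frac{51894672824}{289725} \approx -1.7912 \cdot 10^{5}$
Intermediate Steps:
$v = -5712$
$w = - \frac{1}{289725}$ ($w = \frac{1}{-284013 - 5712} = \frac{1}{-289725} = - \frac{1}{289725} \approx -3.4515 \cdot 10^{-6}$)
$\left(-47\right) 3811 - w = \left(-47\right) 3811 - - \frac{1}{289725} = -179117 + \frac{1}{289725} = - \frac{51894672824}{289725}$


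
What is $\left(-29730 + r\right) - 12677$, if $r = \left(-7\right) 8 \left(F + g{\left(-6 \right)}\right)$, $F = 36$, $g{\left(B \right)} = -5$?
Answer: $-44143$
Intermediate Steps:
$r = -1736$ ($r = \left(-7\right) 8 \left(36 - 5\right) = \left(-56\right) 31 = -1736$)
$\left(-29730 + r\right) - 12677 = \left(-29730 - 1736\right) - 12677 = -31466 - 12677 = -44143$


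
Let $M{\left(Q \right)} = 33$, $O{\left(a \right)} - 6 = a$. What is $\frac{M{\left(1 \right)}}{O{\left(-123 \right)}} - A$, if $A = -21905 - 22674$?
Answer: $\frac{1738570}{39} \approx 44579.0$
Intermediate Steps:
$O{\left(a \right)} = 6 + a$
$A = -44579$ ($A = -21905 - 22674 = -44579$)
$\frac{M{\left(1 \right)}}{O{\left(-123 \right)}} - A = \frac{33}{6 - 123} - -44579 = \frac{33}{-117} + 44579 = 33 \left(- \frac{1}{117}\right) + 44579 = - \frac{11}{39} + 44579 = \frac{1738570}{39}$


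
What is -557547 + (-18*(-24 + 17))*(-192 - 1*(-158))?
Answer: -561831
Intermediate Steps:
-557547 + (-18*(-24 + 17))*(-192 - 1*(-158)) = -557547 + (-18*(-7))*(-192 + 158) = -557547 + 126*(-34) = -557547 - 4284 = -561831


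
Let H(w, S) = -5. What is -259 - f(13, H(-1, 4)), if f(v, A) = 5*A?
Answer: -234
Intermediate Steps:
-259 - f(13, H(-1, 4)) = -259 - 5*(-5) = -259 - 1*(-25) = -259 + 25 = -234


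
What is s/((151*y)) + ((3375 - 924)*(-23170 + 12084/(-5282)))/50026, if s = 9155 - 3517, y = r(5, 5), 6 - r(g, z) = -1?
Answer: -4152664027252/3674984999 ≈ -1130.0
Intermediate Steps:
r(g, z) = 7 (r(g, z) = 6 - 1*(-1) = 6 + 1 = 7)
y = 7
s = 5638
s/((151*y)) + ((3375 - 924)*(-23170 + 12084/(-5282)))/50026 = 5638/((151*7)) + ((3375 - 924)*(-23170 + 12084/(-5282)))/50026 = 5638/1057 + (2451*(-23170 + 12084*(-1/5282)))*(1/50026) = 5638*(1/1057) + (2451*(-23170 - 318/139))*(1/50026) = 5638/1057 + (2451*(-3220948/139))*(1/50026) = 5638/1057 - 7894543548/139*1/50026 = 5638/1057 - 3947271774/3476807 = -4152664027252/3674984999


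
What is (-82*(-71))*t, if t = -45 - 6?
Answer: -296922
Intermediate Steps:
t = -51
(-82*(-71))*t = -82*(-71)*(-51) = 5822*(-51) = -296922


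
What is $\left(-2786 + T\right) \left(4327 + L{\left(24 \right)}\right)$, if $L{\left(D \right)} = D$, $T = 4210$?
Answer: $6195824$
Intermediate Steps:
$\left(-2786 + T\right) \left(4327 + L{\left(24 \right)}\right) = \left(-2786 + 4210\right) \left(4327 + 24\right) = 1424 \cdot 4351 = 6195824$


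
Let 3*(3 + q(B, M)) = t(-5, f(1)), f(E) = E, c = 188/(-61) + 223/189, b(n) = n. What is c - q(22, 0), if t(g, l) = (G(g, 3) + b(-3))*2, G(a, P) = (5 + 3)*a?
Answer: 343156/11529 ≈ 29.765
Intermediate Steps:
G(a, P) = 8*a
c = -21929/11529 (c = 188*(-1/61) + 223*(1/189) = -188/61 + 223/189 = -21929/11529 ≈ -1.9021)
t(g, l) = -6 + 16*g (t(g, l) = (8*g - 3)*2 = (-3 + 8*g)*2 = -6 + 16*g)
q(B, M) = -95/3 (q(B, M) = -3 + (-6 + 16*(-5))/3 = -3 + (-6 - 80)/3 = -3 + (⅓)*(-86) = -3 - 86/3 = -95/3)
c - q(22, 0) = -21929/11529 - 1*(-95/3) = -21929/11529 + 95/3 = 343156/11529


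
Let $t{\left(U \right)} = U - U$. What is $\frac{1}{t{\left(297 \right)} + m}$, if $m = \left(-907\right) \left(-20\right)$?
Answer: $\frac{1}{18140} \approx 5.5127 \cdot 10^{-5}$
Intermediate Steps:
$m = 18140$
$t{\left(U \right)} = 0$
$\frac{1}{t{\left(297 \right)} + m} = \frac{1}{0 + 18140} = \frac{1}{18140}$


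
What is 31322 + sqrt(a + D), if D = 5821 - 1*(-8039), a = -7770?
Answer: 31322 + sqrt(6090) ≈ 31400.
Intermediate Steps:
D = 13860 (D = 5821 + 8039 = 13860)
31322 + sqrt(a + D) = 31322 + sqrt(-7770 + 13860) = 31322 + sqrt(6090)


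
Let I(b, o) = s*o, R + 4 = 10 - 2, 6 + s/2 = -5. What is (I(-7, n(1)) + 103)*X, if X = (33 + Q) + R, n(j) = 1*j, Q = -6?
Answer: 2511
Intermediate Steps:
s = -22 (s = -12 + 2*(-5) = -12 - 10 = -22)
R = 4 (R = -4 + (10 - 2) = -4 + 8 = 4)
n(j) = j
I(b, o) = -22*o
X = 31 (X = (33 - 6) + 4 = 27 + 4 = 31)
(I(-7, n(1)) + 103)*X = (-22*1 + 103)*31 = (-22 + 103)*31 = 81*31 = 2511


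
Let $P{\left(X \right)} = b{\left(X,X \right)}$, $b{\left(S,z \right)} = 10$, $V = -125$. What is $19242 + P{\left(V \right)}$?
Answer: $19252$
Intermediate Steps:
$P{\left(X \right)} = 10$
$19242 + P{\left(V \right)} = 19242 + 10 = 19252$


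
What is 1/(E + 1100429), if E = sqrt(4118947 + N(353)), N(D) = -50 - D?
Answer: 1100429/1210939865497 - 12*sqrt(28601)/1210939865497 ≈ 9.0706e-7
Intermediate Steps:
E = 12*sqrt(28601) (E = sqrt(4118947 + (-50 - 1*353)) = sqrt(4118947 + (-50 - 353)) = sqrt(4118947 - 403) = sqrt(4118544) = 12*sqrt(28601) ≈ 2029.4)
1/(E + 1100429) = 1/(12*sqrt(28601) + 1100429) = 1/(1100429 + 12*sqrt(28601))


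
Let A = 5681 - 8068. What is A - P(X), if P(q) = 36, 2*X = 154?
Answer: -2423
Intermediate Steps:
X = 77 (X = (½)*154 = 77)
A = -2387
A - P(X) = -2387 - 1*36 = -2387 - 36 = -2423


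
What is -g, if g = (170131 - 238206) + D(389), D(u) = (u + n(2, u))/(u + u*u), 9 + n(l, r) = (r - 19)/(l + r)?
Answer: 134603807560/1977287 ≈ 68075.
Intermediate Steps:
n(l, r) = -9 + (-19 + r)/(l + r) (n(l, r) = -9 + (r - 19)/(l + r) = -9 + (-19 + r)/(l + r))
D(u) = (u + (-37 - 8*u)/(2 + u))/(u + u²) (D(u) = (u + (-19 - 9*2 - 8*u)/(2 + u))/(u + u*u) = (u + (-19 - 18 - 8*u)/(2 + u))/(u + u²) = (u + (-37 - 8*u)/(2 + u))/(u + u²))
g = -134603807560/1977287 (g = (170131 - 238206) + (-37 - 8*389 + 389*(2 + 389))/(389*(1 + 389)*(2 + 389)) = -68075 + (1/389)*(-37 - 3112 + 389*391)/(390*391) = -68075 + (1/389)*(1/390)*(1/391)*(-37 - 3112 + 152099) = -68075 + (1/389)*(1/390)*(1/391)*148950 = -68075 + 4965/1977287 = -134603807560/1977287 ≈ -68075.)
-g = -1*(-134603807560/1977287) = 134603807560/1977287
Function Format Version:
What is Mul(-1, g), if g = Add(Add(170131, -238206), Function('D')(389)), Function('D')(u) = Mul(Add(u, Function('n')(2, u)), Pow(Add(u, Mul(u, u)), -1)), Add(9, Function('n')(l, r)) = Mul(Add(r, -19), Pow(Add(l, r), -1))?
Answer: Rational(134603807560, 1977287) ≈ 68075.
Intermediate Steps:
Function('n')(l, r) = Add(-9, Mul(Pow(Add(l, r), -1), Add(-19, r))) (Function('n')(l, r) = Add(-9, Mul(Add(r, -19), Pow(Add(l, r), -1))) = Add(-9, Mul(Add(-19, r), Pow(Add(l, r), -1))) = Add(-9, Mul(Pow(Add(l, r), -1), Add(-19, r))))
Function('D')(u) = Mul(Pow(Add(u, Pow(u, 2)), -1), Add(u, Mul(Pow(Add(2, u), -1), Add(-37, Mul(-8, u))))) (Function('D')(u) = Mul(Add(u, Mul(Pow(Add(2, u), -1), Add(-19, Mul(-9, 2), Mul(-8, u)))), Pow(Add(u, Mul(u, u)), -1)) = Mul(Add(u, Mul(Pow(Add(2, u), -1), Add(-19, -18, Mul(-8, u)))), Pow(Add(u, Pow(u, 2)), -1)) = Mul(Add(u, Mul(Pow(Add(2, u), -1), Add(-37, Mul(-8, u)))), Pow(Add(u, Pow(u, 2)), -1)) = Mul(Pow(Add(u, Pow(u, 2)), -1), Add(u, Mul(Pow(Add(2, u), -1), Add(-37, Mul(-8, u))))))
g = Rational(-134603807560, 1977287) (g = Add(Add(170131, -238206), Mul(Pow(389, -1), Pow(Add(1, 389), -1), Pow(Add(2, 389), -1), Add(-37, Mul(-8, 389), Mul(389, Add(2, 389))))) = Add(-68075, Mul(Rational(1, 389), Pow(390, -1), Pow(391, -1), Add(-37, -3112, Mul(389, 391)))) = Add(-68075, Mul(Rational(1, 389), Rational(1, 390), Rational(1, 391), Add(-37, -3112, 152099))) = Add(-68075, Mul(Rational(1, 389), Rational(1, 390), Rational(1, 391), 148950)) = Add(-68075, Rational(4965, 1977287)) = Rational(-134603807560, 1977287) ≈ -68075.)
Mul(-1, g) = Mul(-1, Rational(-134603807560, 1977287)) = Rational(134603807560, 1977287)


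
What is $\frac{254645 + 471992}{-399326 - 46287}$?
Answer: $- \frac{726637}{445613} \approx -1.6306$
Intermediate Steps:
$\frac{254645 + 471992}{-399326 - 46287} = \frac{726637}{-445613} = 726637 \left(- \frac{1}{445613}\right) = - \frac{726637}{445613}$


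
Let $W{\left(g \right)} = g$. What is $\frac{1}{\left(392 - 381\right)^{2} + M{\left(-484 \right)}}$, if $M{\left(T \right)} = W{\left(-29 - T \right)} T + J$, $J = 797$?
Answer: $- \frac{1}{219302} \approx -4.5599 \cdot 10^{-6}$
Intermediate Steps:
$M{\left(T \right)} = 797 + T \left(-29 - T\right)$ ($M{\left(T \right)} = \left(-29 - T\right) T + 797 = T \left(-29 - T\right) + 797 = 797 + T \left(-29 - T\right)$)
$\frac{1}{\left(392 - 381\right)^{2} + M{\left(-484 \right)}} = \frac{1}{\left(392 - 381\right)^{2} + \left(797 - - 484 \left(29 - 484\right)\right)} = \frac{1}{11^{2} + \left(797 - \left(-484\right) \left(-455\right)\right)} = \frac{1}{121 + \left(797 - 220220\right)} = \frac{1}{121 - 219423} = \frac{1}{-219302} = - \frac{1}{219302}$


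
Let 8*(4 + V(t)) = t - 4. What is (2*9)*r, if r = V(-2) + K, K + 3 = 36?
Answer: 1017/2 ≈ 508.50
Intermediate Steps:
K = 33 (K = -3 + 36 = 33)
V(t) = -9/2 + t/8 (V(t) = -4 + (t - 4)/8 = -4 + (-4 + t)/8 = -4 + (-1/2 + t/8) = -9/2 + t/8)
r = 113/4 (r = (-9/2 + (1/8)*(-2)) + 33 = (-9/2 - 1/4) + 33 = -19/4 + 33 = 113/4 ≈ 28.250)
(2*9)*r = (2*9)*(113/4) = 18*(113/4) = 1017/2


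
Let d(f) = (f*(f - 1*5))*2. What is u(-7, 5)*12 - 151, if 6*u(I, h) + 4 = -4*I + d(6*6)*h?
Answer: 22217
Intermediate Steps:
d(f) = 2*f*(-5 + f) (d(f) = (f*(f - 5))*2 = (f*(-5 + f))*2 = 2*f*(-5 + f))
u(I, h) = -⅔ + 372*h - 2*I/3 (u(I, h) = -⅔ + (-4*I + (2*(6*6)*(-5 + 6*6))*h)/6 = -⅔ + (-4*I + (2*36*(-5 + 36))*h)/6 = -⅔ + (-4*I + (2*36*31)*h)/6 = -⅔ + (-4*I + 2232*h)/6 = -⅔ + (372*h - 2*I/3) = -⅔ + 372*h - 2*I/3)
u(-7, 5)*12 - 151 = (-⅔ + 372*5 - ⅔*(-7))*12 - 151 = (-⅔ + 1860 + 14/3)*12 - 151 = 1864*12 - 151 = 22368 - 151 = 22217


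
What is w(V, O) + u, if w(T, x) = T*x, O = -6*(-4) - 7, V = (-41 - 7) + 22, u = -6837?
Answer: -7279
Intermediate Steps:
V = -26 (V = -48 + 22 = -26)
O = 17 (O = 24 - 7 = 17)
w(V, O) + u = -26*17 - 6837 = -442 - 6837 = -7279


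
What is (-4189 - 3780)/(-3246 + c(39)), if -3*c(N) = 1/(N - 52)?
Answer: 310791/126593 ≈ 2.4550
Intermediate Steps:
c(N) = -1/(3*(-52 + N)) (c(N) = -1/(3*(N - 52)) = -1/(3*(-52 + N)))
(-4189 - 3780)/(-3246 + c(39)) = (-4189 - 3780)/(-3246 - 1/(-156 + 3*39)) = -7969/(-3246 - 1/(-156 + 117)) = -7969/(-3246 - 1/(-39)) = -7969/(-3246 - 1*(-1/39)) = -7969/(-3246 + 1/39) = -7969/(-126593/39) = -7969*(-39/126593) = 310791/126593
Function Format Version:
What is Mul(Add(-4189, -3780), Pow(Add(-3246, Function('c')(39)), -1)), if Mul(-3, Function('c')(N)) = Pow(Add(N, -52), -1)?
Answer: Rational(310791, 126593) ≈ 2.4550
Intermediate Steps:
Function('c')(N) = Mul(Rational(-1, 3), Pow(Add(-52, N), -1)) (Function('c')(N) = Mul(Rational(-1, 3), Pow(Add(N, -52), -1)) = Mul(Rational(-1, 3), Pow(Add(-52, N), -1)))
Mul(Add(-4189, -3780), Pow(Add(-3246, Function('c')(39)), -1)) = Mul(Add(-4189, -3780), Pow(Add(-3246, Mul(-1, Pow(Add(-156, Mul(3, 39)), -1))), -1)) = Mul(-7969, Pow(Add(-3246, Mul(-1, Pow(Add(-156, 117), -1))), -1)) = Mul(-7969, Pow(Add(-3246, Mul(-1, Pow(-39, -1))), -1)) = Mul(-7969, Pow(Add(-3246, Mul(-1, Rational(-1, 39))), -1)) = Mul(-7969, Pow(Add(-3246, Rational(1, 39)), -1)) = Mul(-7969, Pow(Rational(-126593, 39), -1)) = Mul(-7969, Rational(-39, 126593)) = Rational(310791, 126593)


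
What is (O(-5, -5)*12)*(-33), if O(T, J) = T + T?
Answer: 3960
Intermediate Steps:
O(T, J) = 2*T
(O(-5, -5)*12)*(-33) = ((2*(-5))*12)*(-33) = -10*12*(-33) = -120*(-33) = 3960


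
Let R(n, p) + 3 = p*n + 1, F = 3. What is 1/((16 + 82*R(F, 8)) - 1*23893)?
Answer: -1/22073 ≈ -4.5304e-5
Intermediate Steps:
R(n, p) = -2 + n*p (R(n, p) = -3 + (p*n + 1) = -3 + (n*p + 1) = -3 + (1 + n*p) = -2 + n*p)
1/((16 + 82*R(F, 8)) - 1*23893) = 1/((16 + 82*(-2 + 3*8)) - 1*23893) = 1/((16 + 82*(-2 + 24)) - 23893) = 1/((16 + 82*22) - 23893) = 1/((16 + 1804) - 23893) = 1/(1820 - 23893) = 1/(-22073) = -1/22073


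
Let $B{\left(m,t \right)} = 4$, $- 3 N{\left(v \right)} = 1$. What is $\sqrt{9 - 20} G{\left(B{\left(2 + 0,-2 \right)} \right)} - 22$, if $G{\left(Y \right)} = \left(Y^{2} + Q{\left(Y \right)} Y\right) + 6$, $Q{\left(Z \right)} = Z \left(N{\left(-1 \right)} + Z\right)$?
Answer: $-22 + \frac{242 i \sqrt{11}}{3} \approx -22.0 + 267.54 i$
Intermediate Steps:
$N{\left(v \right)} = - \frac{1}{3}$ ($N{\left(v \right)} = \left(- \frac{1}{3}\right) 1 = - \frac{1}{3}$)
$Q{\left(Z \right)} = Z \left(- \frac{1}{3} + Z\right)$
$G{\left(Y \right)} = 6 + Y^{2} + Y^{2} \left(- \frac{1}{3} + Y\right)$ ($G{\left(Y \right)} = \left(Y^{2} + Y \left(- \frac{1}{3} + Y\right) Y\right) + 6 = \left(Y^{2} + Y^{2} \left(- \frac{1}{3} + Y\right)\right) + 6 = 6 + Y^{2} + Y^{2} \left(- \frac{1}{3} + Y\right)$)
$\sqrt{9 - 20} G{\left(B{\left(2 + 0,-2 \right)} \right)} - 22 = \sqrt{9 - 20} \left(6 + 4^{3} + \frac{2 \cdot 4^{2}}{3}\right) - 22 = \sqrt{-11} \left(6 + 64 + \frac{2}{3} \cdot 16\right) - 22 = i \sqrt{11} \left(6 + 64 + \frac{32}{3}\right) - 22 = i \sqrt{11} \cdot \frac{242}{3} - 22 = \frac{242 i \sqrt{11}}{3} - 22 = -22 + \frac{242 i \sqrt{11}}{3}$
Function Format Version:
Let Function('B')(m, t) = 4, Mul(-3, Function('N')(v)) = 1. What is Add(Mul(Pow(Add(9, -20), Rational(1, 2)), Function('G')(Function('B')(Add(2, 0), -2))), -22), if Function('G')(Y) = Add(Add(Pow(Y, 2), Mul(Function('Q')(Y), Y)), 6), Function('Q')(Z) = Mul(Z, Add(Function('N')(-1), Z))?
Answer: Add(-22, Mul(Rational(242, 3), I, Pow(11, Rational(1, 2)))) ≈ Add(-22.000, Mul(267.54, I))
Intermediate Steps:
Function('N')(v) = Rational(-1, 3) (Function('N')(v) = Mul(Rational(-1, 3), 1) = Rational(-1, 3))
Function('Q')(Z) = Mul(Z, Add(Rational(-1, 3), Z))
Function('G')(Y) = Add(6, Pow(Y, 2), Mul(Pow(Y, 2), Add(Rational(-1, 3), Y))) (Function('G')(Y) = Add(Add(Pow(Y, 2), Mul(Mul(Y, Add(Rational(-1, 3), Y)), Y)), 6) = Add(Add(Pow(Y, 2), Mul(Pow(Y, 2), Add(Rational(-1, 3), Y))), 6) = Add(6, Pow(Y, 2), Mul(Pow(Y, 2), Add(Rational(-1, 3), Y))))
Add(Mul(Pow(Add(9, -20), Rational(1, 2)), Function('G')(Function('B')(Add(2, 0), -2))), -22) = Add(Mul(Pow(Add(9, -20), Rational(1, 2)), Add(6, Pow(4, 3), Mul(Rational(2, 3), Pow(4, 2)))), -22) = Add(Mul(Pow(-11, Rational(1, 2)), Add(6, 64, Mul(Rational(2, 3), 16))), -22) = Add(Mul(Mul(I, Pow(11, Rational(1, 2))), Add(6, 64, Rational(32, 3))), -22) = Add(Mul(Mul(I, Pow(11, Rational(1, 2))), Rational(242, 3)), -22) = Add(Mul(Rational(242, 3), I, Pow(11, Rational(1, 2))), -22) = Add(-22, Mul(Rational(242, 3), I, Pow(11, Rational(1, 2))))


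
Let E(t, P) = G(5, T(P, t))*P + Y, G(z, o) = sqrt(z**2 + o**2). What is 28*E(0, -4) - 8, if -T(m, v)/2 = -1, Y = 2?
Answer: 48 - 112*sqrt(29) ≈ -555.14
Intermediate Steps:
T(m, v) = 2 (T(m, v) = -2*(-1) = 2)
G(z, o) = sqrt(o**2 + z**2)
E(t, P) = 2 + P*sqrt(29) (E(t, P) = sqrt(2**2 + 5**2)*P + 2 = sqrt(4 + 25)*P + 2 = sqrt(29)*P + 2 = P*sqrt(29) + 2 = 2 + P*sqrt(29))
28*E(0, -4) - 8 = 28*(2 - 4*sqrt(29)) - 8 = (56 - 112*sqrt(29)) - 8 = 48 - 112*sqrt(29)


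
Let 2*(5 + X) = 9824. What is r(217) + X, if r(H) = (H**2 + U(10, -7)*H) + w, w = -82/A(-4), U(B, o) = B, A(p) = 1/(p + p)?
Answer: 54822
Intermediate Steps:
X = 4907 (X = -5 + (1/2)*9824 = -5 + 4912 = 4907)
A(p) = 1/(2*p)
w = 656 (w = -82/((1/2)/(-4)) = -82/((1/2)*(-1/4)) = -82/(-1/8) = -82*(-8) = 656)
r(H) = 656 + H**2 + 10*H (r(H) = (H**2 + 10*H) + 656 = 656 + H**2 + 10*H)
r(217) + X = (656 + 217**2 + 10*217) + 4907 = (656 + 47089 + 2170) + 4907 = 49915 + 4907 = 54822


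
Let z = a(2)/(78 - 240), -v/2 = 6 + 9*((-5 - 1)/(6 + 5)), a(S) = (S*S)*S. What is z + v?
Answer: -1988/891 ≈ -2.2312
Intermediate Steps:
a(S) = S**3 (a(S) = S**2*S = S**3)
v = -24/11 (v = -2*(6 + 9*((-5 - 1)/(6 + 5))) = -2*(6 + 9*(-6/11)) = -2*(6 - 54/11) = -2*12/11 = -24/11 ≈ -2.1818)
z = -4/81 (z = 2**3/(78 - 240) = 8/(-162) = 8*(-1/162) = -4/81 ≈ -0.049383)
z + v = -4/81 - 24/11 = -1988/891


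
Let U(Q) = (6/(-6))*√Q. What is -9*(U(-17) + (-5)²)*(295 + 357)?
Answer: -146700 + 5868*I*√17 ≈ -1.467e+5 + 24194.0*I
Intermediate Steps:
U(Q) = -√Q (U(Q) = (6*(-⅙))*√Q = -√Q)
-9*(U(-17) + (-5)²)*(295 + 357) = -9*(-√(-17) + (-5)²)*(295 + 357) = -9*(-I*√17 + 25)*652 = -9*(25 - I*√17)*652 = -9*(16300 - 652*I*√17) = -146700 + 5868*I*√17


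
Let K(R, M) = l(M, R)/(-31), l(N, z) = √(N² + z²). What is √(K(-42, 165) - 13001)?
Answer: √(-12493961 - 93*√3221)/31 ≈ 114.05*I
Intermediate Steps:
K(R, M) = -√(M² + R²)/31 (K(R, M) = √(M² + R²)/(-31) = √(M² + R²)*(-1/31) = -√(M² + R²)/31)
√(K(-42, 165) - 13001) = √(-√(165² + (-42)²)/31 - 13001) = √(-√(27225 + 1764)/31 - 13001) = √(-3*√3221/31 - 13001) = √(-13001 - 3*√3221/31)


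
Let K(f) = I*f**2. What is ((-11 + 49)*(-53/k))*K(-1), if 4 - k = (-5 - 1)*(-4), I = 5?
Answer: 1007/2 ≈ 503.50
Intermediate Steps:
k = -20 (k = 4 - (-5 - 1)*(-4) = 4 - (-6)*(-4) = 4 - 1*24 = 4 - 24 = -20)
K(f) = 5*f**2
((-11 + 49)*(-53/k))*K(-1) = ((-11 + 49)*(-53/(-20)))*(5*(-1)**2) = (38*(-53*(-1/20)))*(5*1) = (38*(53/20))*5 = (1007/10)*5 = 1007/2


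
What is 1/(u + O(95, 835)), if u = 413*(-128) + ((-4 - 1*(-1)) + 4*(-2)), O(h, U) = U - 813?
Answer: -1/52853 ≈ -1.8920e-5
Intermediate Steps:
O(h, U) = -813 + U
u = -52875 (u = -52864 + ((-4 + 1) - 8) = -52864 + (-3 - 8) = -52864 - 11 = -52875)
1/(u + O(95, 835)) = 1/(-52875 + (-813 + 835)) = 1/(-52875 + 22) = 1/(-52853) = -1/52853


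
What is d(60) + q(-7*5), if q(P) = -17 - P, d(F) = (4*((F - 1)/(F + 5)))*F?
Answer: 3066/13 ≈ 235.85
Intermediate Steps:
d(F) = 4*F*(-1 + F)/(5 + F) (d(F) = (4*((-1 + F)/(5 + F)))*F = (4*(-1 + F)/(5 + F))*F = 4*F*(-1 + F)/(5 + F))
d(60) + q(-7*5) = 4*60*(-1 + 60)/(5 + 60) + (-17 - (-7)*5) = 4*60*59/65 + (-17 - 1*(-35)) = 4*60*(1/65)*59 + (-17 + 35) = 2832/13 + 18 = 3066/13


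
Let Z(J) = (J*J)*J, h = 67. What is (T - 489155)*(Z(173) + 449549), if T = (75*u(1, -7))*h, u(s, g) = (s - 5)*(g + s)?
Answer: -2073957020630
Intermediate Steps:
u(s, g) = (-5 + s)*(g + s)
Z(J) = J**3 (Z(J) = J**2*J = J**3)
T = 120600 (T = (75*(1**2 - 5*(-7) - 5*1 - 7*1))*67 = (75*(1 + 35 - 5 - 7))*67 = (75*24)*67 = 1800*67 = 120600)
(T - 489155)*(Z(173) + 449549) = (120600 - 489155)*(173**3 + 449549) = -368555*(5177717 + 449549) = -368555*5627266 = -2073957020630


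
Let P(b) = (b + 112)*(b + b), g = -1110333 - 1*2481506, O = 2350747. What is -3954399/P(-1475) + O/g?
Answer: -23655565624711/14442245843150 ≈ -1.6379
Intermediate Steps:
g = -3591839 (g = -1110333 - 2481506 = -3591839)
P(b) = 2*b*(112 + b) (P(b) = (112 + b)*(2*b) = 2*b*(112 + b))
-3954399/P(-1475) + O/g = -3954399*(-1/(2950*(112 - 1475))) + 2350747/(-3591839) = -3954399/(2*(-1475)*(-1363)) + 2350747*(-1/3591839) = -3954399/4020850 - 2350747/3591839 = -23655565624711/14442245843150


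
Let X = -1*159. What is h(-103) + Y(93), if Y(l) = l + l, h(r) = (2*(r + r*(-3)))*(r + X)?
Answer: -107758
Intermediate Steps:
X = -159
h(r) = -4*r*(-159 + r) (h(r) = (2*(r + r*(-3)))*(r - 159) = (2*(r - 3*r))*(-159 + r) = (2*(-2*r))*(-159 + r) = (-4*r)*(-159 + r) = -4*r*(-159 + r))
Y(l) = 2*l
h(-103) + Y(93) = 4*(-103)*(159 - 1*(-103)) + 2*93 = 4*(-103)*(159 + 103) + 186 = 4*(-103)*262 + 186 = -107944 + 186 = -107758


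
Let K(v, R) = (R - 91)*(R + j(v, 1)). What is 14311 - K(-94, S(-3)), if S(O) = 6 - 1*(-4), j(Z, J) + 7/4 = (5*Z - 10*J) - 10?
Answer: -98843/4 ≈ -24711.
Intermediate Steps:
j(Z, J) = -47/4 - 10*J + 5*Z (j(Z, J) = -7/4 + ((5*Z - 10*J) - 10) = -7/4 + ((-10*J + 5*Z) - 10) = -7/4 + (-10 - 10*J + 5*Z) = -47/4 - 10*J + 5*Z)
S(O) = 10 (S(O) = 6 + 4 = 10)
K(v, R) = (-91 + R)*(-87/4 + R + 5*v) (K(v, R) = (R - 91)*(R + (-47/4 - 10*1 + 5*v)) = (-91 + R)*(R + (-47/4 - 10 + 5*v)) = (-91 + R)*(R + (-87/4 + 5*v)) = (-91 + R)*(-87/4 + R + 5*v))
14311 - K(-94, S(-3)) = 14311 - (7917/4 + 10² - 455*(-94) - 451/4*10 + 5*10*(-94)) = 14311 - (7917/4 + 100 + 42770 - 2255/2 - 4700) = 14311 - 1*156087/4 = 14311 - 156087/4 = -98843/4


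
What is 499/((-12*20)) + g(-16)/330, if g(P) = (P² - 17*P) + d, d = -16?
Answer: -1393/2640 ≈ -0.52765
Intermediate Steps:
g(P) = -16 + P² - 17*P (g(P) = (P² - 17*P) - 16 = -16 + P² - 17*P)
499/((-12*20)) + g(-16)/330 = 499/((-12*20)) + (-16 + (-16)² - 17*(-16))/330 = 499/(-240) + (-16 + 256 + 272)*(1/330) = 499*(-1/240) + 512*(1/330) = -499/240 + 256/165 = -1393/2640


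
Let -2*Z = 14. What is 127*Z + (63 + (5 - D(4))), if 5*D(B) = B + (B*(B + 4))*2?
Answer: -4173/5 ≈ -834.60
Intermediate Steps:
Z = -7 (Z = -½*14 = -7)
D(B) = B/5 + 2*B*(4 + B)/5 (D(B) = (B + (B*(B + 4))*2)/5 = (B + (B*(4 + B))*2)/5 = (B + 2*B*(4 + B))/5 = B/5 + 2*B*(4 + B)/5)
127*Z + (63 + (5 - D(4))) = 127*(-7) + (63 + (5 - 4*(9 + 2*4)/5)) = -889 + (63 + (5 - 4*(9 + 8)/5)) = -889 + (63 + (5 - 4*17/5)) = -889 + (63 + (5 - 1*68/5)) = -889 + (63 + (5 - 68/5)) = -889 + (63 - 43/5) = -889 + 272/5 = -4173/5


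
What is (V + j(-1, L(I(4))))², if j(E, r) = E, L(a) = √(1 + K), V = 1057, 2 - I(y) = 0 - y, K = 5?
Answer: 1115136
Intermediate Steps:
I(y) = 2 + y (I(y) = 2 - (0 - y) = 2 - (-1)*y = 2 + y)
L(a) = √6 (L(a) = √(1 + 5) = √6)
(V + j(-1, L(I(4))))² = (1057 - 1)² = 1056² = 1115136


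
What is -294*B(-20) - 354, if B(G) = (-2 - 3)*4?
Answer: 5526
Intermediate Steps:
B(G) = -20 (B(G) = -5*4 = -20)
-294*B(-20) - 354 = -294*(-20) - 354 = 5880 - 354 = 5526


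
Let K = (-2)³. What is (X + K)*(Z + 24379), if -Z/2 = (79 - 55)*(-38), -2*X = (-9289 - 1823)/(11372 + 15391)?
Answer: -1821527748/8921 ≈ -2.0418e+5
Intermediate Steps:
K = -8
X = 1852/8921 (X = -(-9289 - 1823)/(2*(11372 + 15391)) = -(-5556)/26763 = -½*(-3704/8921) = 1852/8921 ≈ 0.20760)
Z = 1824 (Z = -2*(79 - 55)*(-38) = -48*(-38) = -2*(-912) = 1824)
(X + K)*(Z + 24379) = (1852/8921 - 8)*(1824 + 24379) = -69516/8921*26203 = -1821527748/8921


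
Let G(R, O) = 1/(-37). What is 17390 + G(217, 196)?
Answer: 643429/37 ≈ 17390.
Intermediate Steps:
G(R, O) = -1/37
17390 + G(217, 196) = 17390 - 1/37 = 643429/37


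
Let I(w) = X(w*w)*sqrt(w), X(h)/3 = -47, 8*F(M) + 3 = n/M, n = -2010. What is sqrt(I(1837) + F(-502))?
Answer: sqrt(31626 - 35532564*sqrt(1837))/502 ≈ 77.738*I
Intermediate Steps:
F(M) = -3/8 - 1005/(4*M) (F(M) = -3/8 + (-2010/M)/8 = -3/8 - 1005/(4*M))
X(h) = -141 (X(h) = 3*(-47) = -141)
I(w) = -141*sqrt(w)
sqrt(I(1837) + F(-502)) = sqrt(-141*sqrt(1837) + (3/8)*(-670 - 1*(-502))/(-502)) = sqrt(-141*sqrt(1837) + (3/8)*(-1/502)*(-670 + 502)) = sqrt(-141*sqrt(1837) + (3/8)*(-1/502)*(-168)) = sqrt(-141*sqrt(1837) + 63/502) = sqrt(63/502 - 141*sqrt(1837))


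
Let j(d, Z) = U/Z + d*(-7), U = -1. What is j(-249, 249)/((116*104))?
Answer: 217003/1501968 ≈ 0.14448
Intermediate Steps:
j(d, Z) = -1/Z - 7*d (j(d, Z) = -1/Z + d*(-7) = -1/Z - 7*d)
j(-249, 249)/((116*104)) = (-1/249 - 7*(-249))/((116*104)) = (-1*1/249 + 1743)/12064 = (-1/249 + 1743)*(1/12064) = (434006/249)*(1/12064) = 217003/1501968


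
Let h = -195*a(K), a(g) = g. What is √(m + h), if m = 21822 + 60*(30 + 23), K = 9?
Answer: 9*√287 ≈ 152.47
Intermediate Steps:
h = -1755 (h = -195*9 = -1755)
m = 25002 (m = 21822 + 60*53 = 21822 + 3180 = 25002)
√(m + h) = √(25002 - 1755) = √23247 = 9*√287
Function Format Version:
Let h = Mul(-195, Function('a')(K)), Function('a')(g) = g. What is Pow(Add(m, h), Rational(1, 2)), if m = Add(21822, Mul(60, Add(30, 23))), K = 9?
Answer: Mul(9, Pow(287, Rational(1, 2))) ≈ 152.47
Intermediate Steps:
h = -1755 (h = Mul(-195, 9) = -1755)
m = 25002 (m = Add(21822, Mul(60, 53)) = Add(21822, 3180) = 25002)
Pow(Add(m, h), Rational(1, 2)) = Pow(Add(25002, -1755), Rational(1, 2)) = Pow(23247, Rational(1, 2)) = Mul(9, Pow(287, Rational(1, 2)))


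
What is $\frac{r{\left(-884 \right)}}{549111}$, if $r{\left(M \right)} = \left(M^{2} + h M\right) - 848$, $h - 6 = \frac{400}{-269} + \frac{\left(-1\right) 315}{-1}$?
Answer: $\frac{44668212}{49236953} \approx 0.90721$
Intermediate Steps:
$h = \frac{85949}{269}$ ($h = 6 + \left(\frac{400}{-269} + \frac{\left(-1\right) 315}{-1}\right) = 6 + \left(400 \left(- \frac{1}{269}\right) - -315\right) = 6 + \left(- \frac{400}{269} + 315\right) = 6 + \frac{84335}{269} = \frac{85949}{269} \approx 319.51$)
$r{\left(M \right)} = -848 + M^{2} + \frac{85949 M}{269}$ ($r{\left(M \right)} = \left(M^{2} + \frac{85949 M}{269}\right) - 848 = -848 + M^{2} + \frac{85949 M}{269}$)
$\frac{r{\left(-884 \right)}}{549111} = \frac{-848 + \left(-884\right)^{2} + \frac{85949}{269} \left(-884\right)}{549111} = \left(-848 + 781456 - \frac{75978916}{269}\right) \frac{1}{549111} = \frac{134004636}{269} \cdot \frac{1}{549111} = \frac{44668212}{49236953}$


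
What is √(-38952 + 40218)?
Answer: √1266 ≈ 35.581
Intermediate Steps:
√(-38952 + 40218) = √1266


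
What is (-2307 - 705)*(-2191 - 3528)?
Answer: 17225628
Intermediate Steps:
(-2307 - 705)*(-2191 - 3528) = -3012*(-5719) = 17225628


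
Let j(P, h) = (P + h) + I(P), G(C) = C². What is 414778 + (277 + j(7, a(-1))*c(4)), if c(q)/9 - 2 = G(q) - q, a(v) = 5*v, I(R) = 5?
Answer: 415937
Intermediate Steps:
c(q) = 18 - 9*q + 9*q² (c(q) = 18 + 9*(q² - q) = 18 + (-9*q + 9*q²) = 18 - 9*q + 9*q²)
j(P, h) = 5 + P + h (j(P, h) = (P + h) + 5 = 5 + P + h)
414778 + (277 + j(7, a(-1))*c(4)) = 414778 + (277 + (5 + 7 + 5*(-1))*(18 - 9*4 + 9*4²)) = 414778 + (277 + (5 + 7 - 5)*(18 - 36 + 9*16)) = 414778 + (277 + 7*(18 - 36 + 144)) = 414778 + (277 + 7*126) = 414778 + (277 + 882) = 414778 + 1159 = 415937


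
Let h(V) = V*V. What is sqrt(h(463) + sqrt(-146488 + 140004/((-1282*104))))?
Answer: sqrt(59542180784164 + 16666*I*sqrt(40688147550661))/16666 ≈ 463.0 + 0.41332*I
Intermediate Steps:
h(V) = V**2
sqrt(h(463) + sqrt(-146488 + 140004/((-1282*104)))) = sqrt(463**2 + sqrt(-146488 + 140004/((-1282*104)))) = sqrt(214369 + sqrt(-146488 + 140004/(-133328))) = sqrt(214369 + sqrt(-146488 + 140004*(-1/133328))) = sqrt(214369 + sqrt(-146488 - 35001/33332)) = sqrt(214369 + sqrt(-4882773017/33332)) = sqrt(214369 + I*sqrt(40688147550661)/16666)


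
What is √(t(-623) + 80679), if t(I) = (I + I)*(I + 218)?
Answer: √585309 ≈ 765.05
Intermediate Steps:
t(I) = 2*I*(218 + I) (t(I) = (2*I)*(218 + I) = 2*I*(218 + I))
√(t(-623) + 80679) = √(2*(-623)*(218 - 623) + 80679) = √(2*(-623)*(-405) + 80679) = √(504630 + 80679) = √585309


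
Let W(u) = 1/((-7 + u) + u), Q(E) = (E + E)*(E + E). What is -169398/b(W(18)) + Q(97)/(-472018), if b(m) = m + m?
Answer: -579702081257/236009 ≈ -2.4563e+6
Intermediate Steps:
Q(E) = 4*E² (Q(E) = (2*E)*(2*E) = 4*E²)
W(u) = 1/(-7 + 2*u)
b(m) = 2*m
-169398/b(W(18)) + Q(97)/(-472018) = -169398/(2/(-7 + 2*18)) + (4*97²)/(-472018) = -169398/(2/(-7 + 36)) + (4*9409)*(-1/472018) = -169398/(2/29) + 37636*(-1/472018) = -169398/(2*(1/29)) - 18818/236009 = -169398/2/29 - 18818/236009 = -169398*29/2 - 18818/236009 = -2456271 - 18818/236009 = -579702081257/236009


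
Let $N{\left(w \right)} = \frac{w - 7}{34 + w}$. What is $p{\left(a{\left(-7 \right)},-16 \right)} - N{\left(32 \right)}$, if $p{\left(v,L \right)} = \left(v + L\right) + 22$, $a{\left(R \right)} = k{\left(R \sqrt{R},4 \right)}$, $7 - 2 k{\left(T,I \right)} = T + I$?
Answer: $\frac{235}{33} + \frac{7 i \sqrt{7}}{2} \approx 7.1212 + 9.2601 i$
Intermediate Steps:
$k{\left(T,I \right)} = \frac{7}{2} - \frac{I}{2} - \frac{T}{2}$ ($k{\left(T,I \right)} = \frac{7}{2} - \frac{T + I}{2} = \frac{7}{2} - \frac{I + T}{2} = \frac{7}{2} - \left(\frac{I}{2} + \frac{T}{2}\right) = \frac{7}{2} - \frac{I}{2} - \frac{T}{2}$)
$a{\left(R \right)} = \frac{3}{2} - \frac{R^{\frac{3}{2}}}{2}$ ($a{\left(R \right)} = \frac{7}{2} - 2 - \frac{R \sqrt{R}}{2} = \frac{7}{2} - 2 - \frac{R^{\frac{3}{2}}}{2} = \frac{3}{2} - \frac{R^{\frac{3}{2}}}{2}$)
$p{\left(v,L \right)} = 22 + L + v$ ($p{\left(v,L \right)} = \left(L + v\right) + 22 = 22 + L + v$)
$N{\left(w \right)} = \frac{-7 + w}{34 + w}$
$p{\left(a{\left(-7 \right)},-16 \right)} - N{\left(32 \right)} = \left(22 - 16 + \left(\frac{3}{2} - \frac{\left(-7\right)^{\frac{3}{2}}}{2}\right)\right) - \frac{-7 + 32}{34 + 32} = \left(22 - 16 + \left(\frac{3}{2} - \frac{\left(-7\right) i \sqrt{7}}{2}\right)\right) - \frac{1}{66} \cdot 25 = \left(22 - 16 + \left(\frac{3}{2} + \frac{7 i \sqrt{7}}{2}\right)\right) - \frac{1}{66} \cdot 25 = \left(\frac{15}{2} + \frac{7 i \sqrt{7}}{2}\right) - \frac{25}{66} = \frac{235}{33} + \frac{7 i \sqrt{7}}{2}$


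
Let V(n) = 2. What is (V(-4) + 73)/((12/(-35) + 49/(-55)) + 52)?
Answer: 1925/1303 ≈ 1.4774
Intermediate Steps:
(V(-4) + 73)/((12/(-35) + 49/(-55)) + 52) = (2 + 73)/((12/(-35) + 49/(-55)) + 52) = 75/((12*(-1/35) + 49*(-1/55)) + 52) = 75/((-12/35 - 49/55) + 52) = 75/(-95/77 + 52) = 75/(3909/77) = (77/3909)*75 = 1925/1303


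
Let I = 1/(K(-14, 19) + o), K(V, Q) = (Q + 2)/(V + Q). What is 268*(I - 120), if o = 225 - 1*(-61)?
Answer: -46662820/1451 ≈ -32159.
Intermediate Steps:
K(V, Q) = (2 + Q)/(Q + V)
o = 286 (o = 225 + 61 = 286)
I = 5/1451 (I = 1/((2 + 19)/(19 - 14) + 286) = 1/(21/5 + 286) = 1/(1451/5) = 5/1451 ≈ 0.0034459)
268*(I - 120) = 268*(5/1451 - 120) = 268*(-174115/1451) = -46662820/1451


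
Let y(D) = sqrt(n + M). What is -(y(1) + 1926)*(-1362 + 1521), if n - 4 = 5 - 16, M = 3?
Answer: -306234 - 318*I ≈ -3.0623e+5 - 318.0*I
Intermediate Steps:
n = -7 (n = 4 + (5 - 16) = 4 - 11 = -7)
y(D) = 2*I (y(D) = sqrt(-7 + 3) = sqrt(-4) = 2*I)
-(y(1) + 1926)*(-1362 + 1521) = -(2*I + 1926)*(-1362 + 1521) = -(1926 + 2*I)*159 = -(306234 + 318*I) = -306234 - 318*I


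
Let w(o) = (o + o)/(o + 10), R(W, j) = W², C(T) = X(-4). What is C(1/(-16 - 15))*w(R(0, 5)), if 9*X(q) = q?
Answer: 0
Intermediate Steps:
X(q) = q/9
C(T) = -4/9 (C(T) = (⅑)*(-4) = -4/9)
w(o) = 2*o/(10 + o) (w(o) = (2*o)/(10 + o) = 2*o/(10 + o))
C(1/(-16 - 15))*w(R(0, 5)) = -8*0²/(9*(10 + 0²)) = -8*0/(9*(10 + 0)) = -8*0/(9*10) = -4/9*0 = 0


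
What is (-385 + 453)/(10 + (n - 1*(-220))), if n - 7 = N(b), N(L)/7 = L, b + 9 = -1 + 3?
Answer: 17/47 ≈ 0.36170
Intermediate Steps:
b = -7 (b = -9 + (-1 + 3) = -9 + 2 = -7)
N(L) = 7*L
n = -42 (n = 7 + 7*(-7) = 7 - 49 = -42)
(-385 + 453)/(10 + (n - 1*(-220))) = (-385 + 453)/(10 + (-42 - 1*(-220))) = 68/(10 + (-42 + 220)) = 68/(10 + 178) = 68/188 = 68*(1/188) = 17/47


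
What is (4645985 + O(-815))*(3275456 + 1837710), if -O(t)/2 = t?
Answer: 23764026999090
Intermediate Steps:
O(t) = -2*t
(4645985 + O(-815))*(3275456 + 1837710) = (4645985 - 2*(-815))*(3275456 + 1837710) = (4645985 + 1630)*5113166 = 4647615*5113166 = 23764026999090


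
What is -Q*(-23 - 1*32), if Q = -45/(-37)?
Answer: 2475/37 ≈ 66.892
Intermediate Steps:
Q = 45/37 (Q = -45*(-1/37) = 45/37 ≈ 1.2162)
-Q*(-23 - 1*32) = -45*(-23 - 1*32)/37 = -45*(-23 - 32)/37 = -45*(-55)/37 = -1*(-2475/37) = 2475/37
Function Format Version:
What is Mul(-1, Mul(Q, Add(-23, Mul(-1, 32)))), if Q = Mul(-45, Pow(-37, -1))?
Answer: Rational(2475, 37) ≈ 66.892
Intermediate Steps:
Q = Rational(45, 37) (Q = Mul(-45, Rational(-1, 37)) = Rational(45, 37) ≈ 1.2162)
Mul(-1, Mul(Q, Add(-23, Mul(-1, 32)))) = Mul(-1, Mul(Rational(45, 37), Add(-23, Mul(-1, 32)))) = Mul(-1, Mul(Rational(45, 37), Add(-23, -32))) = Mul(-1, Mul(Rational(45, 37), -55)) = Mul(-1, Rational(-2475, 37)) = Rational(2475, 37)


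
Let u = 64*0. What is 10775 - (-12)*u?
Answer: 10775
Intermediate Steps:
u = 0
10775 - (-12)*u = 10775 - (-12)*0 = 10775 - 1*0 = 10775 + 0 = 10775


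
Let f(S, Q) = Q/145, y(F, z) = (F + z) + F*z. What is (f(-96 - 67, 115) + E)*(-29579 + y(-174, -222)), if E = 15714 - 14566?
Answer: 288274695/29 ≈ 9.9405e+6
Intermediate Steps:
y(F, z) = F + z + F*z
E = 1148
f(S, Q) = Q/145 (f(S, Q) = Q*(1/145) = Q/145)
(f(-96 - 67, 115) + E)*(-29579 + y(-174, -222)) = ((1/145)*115 + 1148)*(-29579 + (-174 - 222 - 174*(-222))) = (23/29 + 1148)*(-29579 + (-174 - 222 + 38628)) = 33315*(-29579 + 38232)/29 = (33315/29)*8653 = 288274695/29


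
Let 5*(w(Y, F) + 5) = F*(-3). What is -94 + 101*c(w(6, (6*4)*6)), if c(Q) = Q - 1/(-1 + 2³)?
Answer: -326894/35 ≈ -9339.8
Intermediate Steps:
w(Y, F) = -5 - 3*F/5 (w(Y, F) = -5 + (F*(-3))/5 = -5 + (-3*F)/5 = -5 - 3*F/5)
c(Q) = -⅐ + Q (c(Q) = Q - 1/(-1 + 8) = Q - 1/7 = Q - 1*⅐ = Q - ⅐ = -⅐ + Q)
-94 + 101*c(w(6, (6*4)*6)) = -94 + 101*(-⅐ + (-5 - 3*6*4*6/5)) = -94 + 101*(-⅐ + (-5 - 72*6/5)) = -94 + 101*(-⅐ + (-5 - ⅗*144)) = -94 + 101*(-⅐ + (-5 - 432/5)) = -94 + 101*(-⅐ - 457/5) = -94 + 101*(-3204/35) = -94 - 323604/35 = -326894/35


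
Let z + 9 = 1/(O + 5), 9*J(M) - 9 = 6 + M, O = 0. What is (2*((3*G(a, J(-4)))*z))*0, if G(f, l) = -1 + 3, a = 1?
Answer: 0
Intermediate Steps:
J(M) = 5/3 + M/9 (J(M) = 1 + (6 + M)/9 = 1 + (2/3 + M/9) = 5/3 + M/9)
z = -44/5 (z = -9 + 1/(0 + 5) = -9 + 1/5 = -44/5 ≈ -8.8000)
G(f, l) = 2
(2*((3*G(a, J(-4)))*z))*0 = (2*((3*2)*(-44/5)))*0 = (2*(6*(-44/5)))*0 = (2*(-264/5))*0 = -528/5*0 = 0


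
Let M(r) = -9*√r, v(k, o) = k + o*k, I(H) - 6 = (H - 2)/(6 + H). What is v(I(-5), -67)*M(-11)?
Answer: -594*I*√11 ≈ -1970.1*I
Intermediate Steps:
I(H) = 6 + (-2 + H)/(6 + H) (I(H) = 6 + (H - 2)/(6 + H) = 6 + (-2 + H)/(6 + H))
v(k, o) = k + k*o
v(I(-5), -67)*M(-11) = (((34 + 7*(-5))/(6 - 5))*(1 - 67))*(-9*I*√11) = (((34 - 35)/1)*(-66))*(-9*I*√11) = ((1*(-1))*(-66))*(-9*I*√11) = (-1*(-66))*(-9*I*√11) = 66*(-9*I*√11) = -594*I*√11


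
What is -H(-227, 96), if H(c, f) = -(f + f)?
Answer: 192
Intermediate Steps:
H(c, f) = -2*f
-H(-227, 96) = -(-2)*96 = -1*(-192) = 192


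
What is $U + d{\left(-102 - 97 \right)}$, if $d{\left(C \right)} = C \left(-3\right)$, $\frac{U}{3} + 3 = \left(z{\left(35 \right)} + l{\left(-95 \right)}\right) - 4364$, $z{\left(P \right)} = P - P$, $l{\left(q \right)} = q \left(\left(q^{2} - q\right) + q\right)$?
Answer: $-2584629$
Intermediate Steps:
$l{\left(q \right)} = q^{3}$ ($l{\left(q \right)} = q q^{2} = q^{3}$)
$z{\left(P \right)} = 0$
$U = -2585226$ ($U = -9 + 3 \left(\left(0 + \left(-95\right)^{3}\right) - 4364\right) = -9 + 3 \left(\left(0 - 857375\right) - 4364\right) = -9 + 3 \left(-857375 - 4364\right) = -9 + 3 \left(-861739\right) = -9 - 2585217 = -2585226$)
$d{\left(C \right)} = - 3 C$
$U + d{\left(-102 - 97 \right)} = -2585226 - 3 \left(-102 - 97\right) = -2585226 - -597 = -2585226 + 597 = -2584629$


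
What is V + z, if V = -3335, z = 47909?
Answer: 44574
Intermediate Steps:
V + z = -3335 + 47909 = 44574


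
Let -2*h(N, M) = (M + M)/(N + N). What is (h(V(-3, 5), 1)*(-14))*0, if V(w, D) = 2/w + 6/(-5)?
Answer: 0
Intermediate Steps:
V(w, D) = -6/5 + 2/w (V(w, D) = 2/w + 6*(-1/5) = 2/w - 6/5 = -6/5 + 2/w)
h(N, M) = -M/(2*N) (h(N, M) = -(M + M)/(2*(N + N)) = -2*M/(2*(2*N)) = -2*M*1/(2*N)/2 = -M/(2*N))
(h(V(-3, 5), 1)*(-14))*0 = (-1/2*1/(-6/5 + 2/(-3))*(-14))*0 = (-1/2*1/(-6/5 + 2*(-1/3))*(-14))*0 = (-1/2*1/(-6/5 - 2/3)*(-14))*0 = (-1/2*1/(-28/15)*(-14))*0 = (-1/2*1*(-15/28)*(-14))*0 = ((15/56)*(-14))*0 = -15/4*0 = 0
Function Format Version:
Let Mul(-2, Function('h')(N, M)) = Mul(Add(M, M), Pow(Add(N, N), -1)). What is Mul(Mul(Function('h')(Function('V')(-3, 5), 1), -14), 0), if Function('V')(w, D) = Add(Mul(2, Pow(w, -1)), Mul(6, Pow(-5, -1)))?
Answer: 0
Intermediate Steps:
Function('V')(w, D) = Add(Rational(-6, 5), Mul(2, Pow(w, -1))) (Function('V')(w, D) = Add(Mul(2, Pow(w, -1)), Mul(6, Rational(-1, 5))) = Add(Mul(2, Pow(w, -1)), Rational(-6, 5)) = Add(Rational(-6, 5), Mul(2, Pow(w, -1))))
Function('h')(N, M) = Mul(Rational(-1, 2), M, Pow(N, -1)) (Function('h')(N, M) = Mul(Rational(-1, 2), Mul(Add(M, M), Pow(Add(N, N), -1))) = Mul(Rational(-1, 2), Mul(Mul(2, M), Pow(Mul(2, N), -1))) = Mul(Rational(-1, 2), Mul(Mul(2, M), Mul(Rational(1, 2), Pow(N, -1)))) = Mul(Rational(-1, 2), Mul(M, Pow(N, -1))) = Mul(Rational(-1, 2), M, Pow(N, -1)))
Mul(Mul(Function('h')(Function('V')(-3, 5), 1), -14), 0) = Mul(Mul(Mul(Rational(-1, 2), 1, Pow(Add(Rational(-6, 5), Mul(2, Pow(-3, -1))), -1)), -14), 0) = Mul(Mul(Mul(Rational(-1, 2), 1, Pow(Add(Rational(-6, 5), Mul(2, Rational(-1, 3))), -1)), -14), 0) = Mul(Mul(Mul(Rational(-1, 2), 1, Pow(Add(Rational(-6, 5), Rational(-2, 3)), -1)), -14), 0) = Mul(Mul(Mul(Rational(-1, 2), 1, Pow(Rational(-28, 15), -1)), -14), 0) = Mul(Mul(Mul(Rational(-1, 2), 1, Rational(-15, 28)), -14), 0) = Mul(Mul(Rational(15, 56), -14), 0) = Mul(Rational(-15, 4), 0) = 0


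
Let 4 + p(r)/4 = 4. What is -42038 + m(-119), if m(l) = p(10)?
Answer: -42038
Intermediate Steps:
p(r) = 0 (p(r) = -16 + 4*4 = -16 + 16 = 0)
m(l) = 0
-42038 + m(-119) = -42038 + 0 = -42038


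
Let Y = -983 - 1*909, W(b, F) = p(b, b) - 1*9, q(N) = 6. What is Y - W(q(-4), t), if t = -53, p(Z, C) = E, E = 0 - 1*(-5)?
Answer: -1888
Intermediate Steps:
E = 5 (E = 0 + 5 = 5)
p(Z, C) = 5
W(b, F) = -4 (W(b, F) = 5 - 1*9 = 5 - 9 = -4)
Y = -1892 (Y = -983 - 909 = -1892)
Y - W(q(-4), t) = -1892 - 1*(-4) = -1892 + 4 = -1888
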